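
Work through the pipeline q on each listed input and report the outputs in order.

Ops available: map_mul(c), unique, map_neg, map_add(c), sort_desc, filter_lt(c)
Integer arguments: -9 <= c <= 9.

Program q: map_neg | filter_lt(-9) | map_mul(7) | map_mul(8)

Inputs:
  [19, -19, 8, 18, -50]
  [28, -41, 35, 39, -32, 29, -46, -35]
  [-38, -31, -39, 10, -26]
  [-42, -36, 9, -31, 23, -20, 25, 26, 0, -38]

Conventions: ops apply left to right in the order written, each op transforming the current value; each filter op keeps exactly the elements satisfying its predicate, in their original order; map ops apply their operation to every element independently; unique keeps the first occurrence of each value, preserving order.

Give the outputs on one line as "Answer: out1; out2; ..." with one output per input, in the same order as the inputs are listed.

Execution, op by op:
  [19, -19, 8, 18, -50] -> [-19, 19, -8, -18, 50] -> [-19, -18] -> [-133, -126] -> [-1064, -1008]
  [28, -41, 35, 39, -32, 29, -46, -35] -> [-28, 41, -35, -39, 32, -29, 46, 35] -> [-28, -35, -39, -29] -> [-196, -245, -273, -203] -> [-1568, -1960, -2184, -1624]
  [-38, -31, -39, 10, -26] -> [38, 31, 39, -10, 26] -> [-10] -> [-70] -> [-560]
  [-42, -36, 9, -31, 23, -20, 25, 26, 0, -38] -> [42, 36, -9, 31, -23, 20, -25, -26, 0, 38] -> [-23, -25, -26] -> [-161, -175, -182] -> [-1288, -1400, -1456]

[-1064, -1008]; [-1568, -1960, -2184, -1624]; [-560]; [-1288, -1400, -1456]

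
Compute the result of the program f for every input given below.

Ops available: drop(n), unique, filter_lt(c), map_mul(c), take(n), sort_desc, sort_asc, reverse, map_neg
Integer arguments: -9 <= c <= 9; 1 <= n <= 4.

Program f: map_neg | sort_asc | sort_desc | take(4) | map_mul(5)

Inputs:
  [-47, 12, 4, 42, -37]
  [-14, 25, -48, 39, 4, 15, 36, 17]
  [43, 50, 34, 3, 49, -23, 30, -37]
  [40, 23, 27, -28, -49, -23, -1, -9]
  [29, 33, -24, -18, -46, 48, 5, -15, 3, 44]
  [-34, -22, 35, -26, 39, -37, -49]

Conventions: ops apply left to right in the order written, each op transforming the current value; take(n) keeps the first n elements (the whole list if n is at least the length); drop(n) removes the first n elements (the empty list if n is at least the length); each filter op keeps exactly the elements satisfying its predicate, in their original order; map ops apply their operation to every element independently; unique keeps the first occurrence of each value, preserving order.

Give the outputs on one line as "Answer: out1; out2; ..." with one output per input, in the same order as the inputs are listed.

Execution, op by op:
  [-47, 12, 4, 42, -37] -> [47, -12, -4, -42, 37] -> [-42, -12, -4, 37, 47] -> [47, 37, -4, -12, -42] -> [47, 37, -4, -12] -> [235, 185, -20, -60]
  [-14, 25, -48, 39, 4, 15, 36, 17] -> [14, -25, 48, -39, -4, -15, -36, -17] -> [-39, -36, -25, -17, -15, -4, 14, 48] -> [48, 14, -4, -15, -17, -25, -36, -39] -> [48, 14, -4, -15] -> [240, 70, -20, -75]
  [43, 50, 34, 3, 49, -23, 30, -37] -> [-43, -50, -34, -3, -49, 23, -30, 37] -> [-50, -49, -43, -34, -30, -3, 23, 37] -> [37, 23, -3, -30, -34, -43, -49, -50] -> [37, 23, -3, -30] -> [185, 115, -15, -150]
  [40, 23, 27, -28, -49, -23, -1, -9] -> [-40, -23, -27, 28, 49, 23, 1, 9] -> [-40, -27, -23, 1, 9, 23, 28, 49] -> [49, 28, 23, 9, 1, -23, -27, -40] -> [49, 28, 23, 9] -> [245, 140, 115, 45]
  [29, 33, -24, -18, -46, 48, 5, -15, 3, 44] -> [-29, -33, 24, 18, 46, -48, -5, 15, -3, -44] -> [-48, -44, -33, -29, -5, -3, 15, 18, 24, 46] -> [46, 24, 18, 15, -3, -5, -29, -33, -44, -48] -> [46, 24, 18, 15] -> [230, 120, 90, 75]
  [-34, -22, 35, -26, 39, -37, -49] -> [34, 22, -35, 26, -39, 37, 49] -> [-39, -35, 22, 26, 34, 37, 49] -> [49, 37, 34, 26, 22, -35, -39] -> [49, 37, 34, 26] -> [245, 185, 170, 130]

[235, 185, -20, -60]; [240, 70, -20, -75]; [185, 115, -15, -150]; [245, 140, 115, 45]; [230, 120, 90, 75]; [245, 185, 170, 130]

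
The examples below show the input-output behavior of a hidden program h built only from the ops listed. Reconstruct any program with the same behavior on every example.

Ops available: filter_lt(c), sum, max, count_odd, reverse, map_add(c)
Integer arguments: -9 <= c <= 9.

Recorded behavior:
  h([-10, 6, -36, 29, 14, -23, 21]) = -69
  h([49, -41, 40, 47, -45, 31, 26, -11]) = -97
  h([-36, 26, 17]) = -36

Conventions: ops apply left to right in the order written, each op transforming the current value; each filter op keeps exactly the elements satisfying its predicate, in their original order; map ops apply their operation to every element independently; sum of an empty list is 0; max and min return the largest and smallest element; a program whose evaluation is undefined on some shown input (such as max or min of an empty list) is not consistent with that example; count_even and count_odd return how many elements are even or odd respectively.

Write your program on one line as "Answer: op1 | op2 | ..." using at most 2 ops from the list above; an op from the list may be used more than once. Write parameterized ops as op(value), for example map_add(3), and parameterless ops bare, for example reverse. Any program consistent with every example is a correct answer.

filter_lt(4) | sum

Check, running the answer program on each example:
  [-10, 6, -36, 29, 14, -23, 21] -> [-10, -36, -23] -> -69
  [49, -41, 40, 47, -45, 31, 26, -11] -> [-41, -45, -11] -> -97
  [-36, 26, 17] -> [-36] -> -36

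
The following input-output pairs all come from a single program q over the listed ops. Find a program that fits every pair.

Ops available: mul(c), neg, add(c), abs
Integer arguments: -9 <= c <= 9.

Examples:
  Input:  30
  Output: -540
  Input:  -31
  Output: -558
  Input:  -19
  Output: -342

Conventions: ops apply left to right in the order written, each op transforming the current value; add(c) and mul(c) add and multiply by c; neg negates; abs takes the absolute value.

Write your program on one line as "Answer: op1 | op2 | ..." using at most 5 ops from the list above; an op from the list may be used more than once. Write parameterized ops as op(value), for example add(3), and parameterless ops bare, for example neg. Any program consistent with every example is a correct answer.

mul(-2) | abs | mul(9) | neg

Check, running the answer program on each example:
  30 -> -60 -> 60 -> 540 -> -540
  -31 -> 62 -> 62 -> 558 -> -558
  -19 -> 38 -> 38 -> 342 -> -342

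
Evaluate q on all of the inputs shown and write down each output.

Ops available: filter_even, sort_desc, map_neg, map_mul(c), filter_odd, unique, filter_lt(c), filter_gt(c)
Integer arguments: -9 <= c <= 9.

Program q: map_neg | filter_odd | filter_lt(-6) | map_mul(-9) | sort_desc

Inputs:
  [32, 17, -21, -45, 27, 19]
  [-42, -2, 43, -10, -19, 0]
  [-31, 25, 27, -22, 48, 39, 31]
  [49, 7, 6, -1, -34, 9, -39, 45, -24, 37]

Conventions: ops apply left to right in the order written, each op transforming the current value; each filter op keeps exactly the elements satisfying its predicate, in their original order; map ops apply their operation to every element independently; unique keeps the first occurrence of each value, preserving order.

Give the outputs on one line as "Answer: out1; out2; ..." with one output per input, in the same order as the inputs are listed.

Execution, op by op:
  [32, 17, -21, -45, 27, 19] -> [-32, -17, 21, 45, -27, -19] -> [-17, 21, 45, -27, -19] -> [-17, -27, -19] -> [153, 243, 171] -> [243, 171, 153]
  [-42, -2, 43, -10, -19, 0] -> [42, 2, -43, 10, 19, 0] -> [-43, 19] -> [-43] -> [387] -> [387]
  [-31, 25, 27, -22, 48, 39, 31] -> [31, -25, -27, 22, -48, -39, -31] -> [31, -25, -27, -39, -31] -> [-25, -27, -39, -31] -> [225, 243, 351, 279] -> [351, 279, 243, 225]
  [49, 7, 6, -1, -34, 9, -39, 45, -24, 37] -> [-49, -7, -6, 1, 34, -9, 39, -45, 24, -37] -> [-49, -7, 1, -9, 39, -45, -37] -> [-49, -7, -9, -45, -37] -> [441, 63, 81, 405, 333] -> [441, 405, 333, 81, 63]

[243, 171, 153]; [387]; [351, 279, 243, 225]; [441, 405, 333, 81, 63]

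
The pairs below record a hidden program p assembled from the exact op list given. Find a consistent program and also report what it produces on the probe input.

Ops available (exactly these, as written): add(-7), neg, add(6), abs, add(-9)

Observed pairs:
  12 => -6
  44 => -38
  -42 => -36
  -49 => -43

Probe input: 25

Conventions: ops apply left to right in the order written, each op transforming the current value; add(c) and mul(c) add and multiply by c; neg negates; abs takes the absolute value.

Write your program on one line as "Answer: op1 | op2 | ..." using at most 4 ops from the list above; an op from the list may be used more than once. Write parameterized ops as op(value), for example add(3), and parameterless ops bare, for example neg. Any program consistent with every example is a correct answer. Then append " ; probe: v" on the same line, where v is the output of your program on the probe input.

abs | neg | add(6) ; probe: -19

Check, running the answer program on each example:
  12 -> 12 -> -12 -> -6
  44 -> 44 -> -44 -> -38
  -42 -> 42 -> -42 -> -36
  -49 -> 49 -> -49 -> -43
  probe: 25 -> 25 -> -25 -> -19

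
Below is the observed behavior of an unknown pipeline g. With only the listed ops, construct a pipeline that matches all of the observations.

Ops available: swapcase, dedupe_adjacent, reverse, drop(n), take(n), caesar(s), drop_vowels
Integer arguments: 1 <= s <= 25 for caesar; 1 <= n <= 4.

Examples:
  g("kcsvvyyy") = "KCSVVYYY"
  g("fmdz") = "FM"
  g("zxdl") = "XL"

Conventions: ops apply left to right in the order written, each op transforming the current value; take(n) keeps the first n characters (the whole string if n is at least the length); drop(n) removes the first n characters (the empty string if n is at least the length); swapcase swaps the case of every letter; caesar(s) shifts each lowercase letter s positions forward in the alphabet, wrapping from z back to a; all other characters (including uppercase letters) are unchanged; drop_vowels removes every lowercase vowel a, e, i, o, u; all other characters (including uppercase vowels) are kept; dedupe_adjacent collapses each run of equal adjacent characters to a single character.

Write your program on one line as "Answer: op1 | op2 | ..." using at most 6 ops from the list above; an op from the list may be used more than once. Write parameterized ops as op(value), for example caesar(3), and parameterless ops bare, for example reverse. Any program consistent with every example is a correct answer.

caesar(1) | drop_vowels | caesar(22) | caesar(3) | swapcase

Check, running the answer program on each example:
  "kcsvvyyy" -> "ldtwwzzz" -> "ldtwwzzz" -> "hzpssvvv" -> "kcsvvyyy" -> "KCSVVYYY"
  "fmdz" -> "gnea" -> "gn" -> "cj" -> "fm" -> "FM"
  "zxdl" -> "ayem" -> "ym" -> "ui" -> "xl" -> "XL"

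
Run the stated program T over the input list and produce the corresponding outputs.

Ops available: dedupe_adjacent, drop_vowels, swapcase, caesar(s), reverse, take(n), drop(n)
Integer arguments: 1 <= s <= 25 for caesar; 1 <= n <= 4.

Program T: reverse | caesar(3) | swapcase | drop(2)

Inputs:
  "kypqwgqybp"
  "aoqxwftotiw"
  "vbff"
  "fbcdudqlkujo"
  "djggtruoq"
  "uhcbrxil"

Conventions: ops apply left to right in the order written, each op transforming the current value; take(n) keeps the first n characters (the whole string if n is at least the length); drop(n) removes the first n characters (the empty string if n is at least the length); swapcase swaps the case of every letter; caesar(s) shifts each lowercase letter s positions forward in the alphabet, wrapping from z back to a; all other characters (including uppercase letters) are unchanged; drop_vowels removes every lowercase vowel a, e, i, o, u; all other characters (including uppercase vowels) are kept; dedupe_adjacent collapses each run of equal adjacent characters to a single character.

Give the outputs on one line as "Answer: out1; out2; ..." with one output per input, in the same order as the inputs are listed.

"BTJZTSBN"; "WRWIZATRD"; "EY"; "XNOTGXGFEI"; "XUWJJMG"; "AUEFKX"

Execution, op by op:
  "kypqwgqybp" -> "pbyqgwqpyk" -> "sebtjztsbn" -> "SEBTJZTSBN" -> "BTJZTSBN"
  "aoqxwftotiw" -> "witotfwxqoa" -> "zlwrwizatrd" -> "ZLWRWIZATRD" -> "WRWIZATRD"
  "vbff" -> "ffbv" -> "iiey" -> "IIEY" -> "EY"
  "fbcdudqlkujo" -> "ojuklqdudcbf" -> "rmxnotgxgfei" -> "RMXNOTGXGFEI" -> "XNOTGXGFEI"
  "djggtruoq" -> "qourtggjd" -> "trxuwjjmg" -> "TRXUWJJMG" -> "XUWJJMG"
  "uhcbrxil" -> "lixrbchu" -> "olauefkx" -> "OLAUEFKX" -> "AUEFKX"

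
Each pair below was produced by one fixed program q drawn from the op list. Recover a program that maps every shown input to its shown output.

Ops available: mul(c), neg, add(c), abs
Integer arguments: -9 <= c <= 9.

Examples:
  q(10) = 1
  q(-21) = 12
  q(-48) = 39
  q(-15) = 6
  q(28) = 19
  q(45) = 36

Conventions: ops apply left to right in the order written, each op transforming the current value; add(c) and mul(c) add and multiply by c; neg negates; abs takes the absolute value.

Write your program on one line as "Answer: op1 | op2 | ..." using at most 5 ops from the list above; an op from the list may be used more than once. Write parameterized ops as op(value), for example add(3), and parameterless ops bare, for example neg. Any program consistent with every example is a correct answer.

abs | mul(-1) | add(9) | neg

Check, running the answer program on each example:
  10 -> 10 -> -10 -> -1 -> 1
  -21 -> 21 -> -21 -> -12 -> 12
  -48 -> 48 -> -48 -> -39 -> 39
  -15 -> 15 -> -15 -> -6 -> 6
  28 -> 28 -> -28 -> -19 -> 19
  45 -> 45 -> -45 -> -36 -> 36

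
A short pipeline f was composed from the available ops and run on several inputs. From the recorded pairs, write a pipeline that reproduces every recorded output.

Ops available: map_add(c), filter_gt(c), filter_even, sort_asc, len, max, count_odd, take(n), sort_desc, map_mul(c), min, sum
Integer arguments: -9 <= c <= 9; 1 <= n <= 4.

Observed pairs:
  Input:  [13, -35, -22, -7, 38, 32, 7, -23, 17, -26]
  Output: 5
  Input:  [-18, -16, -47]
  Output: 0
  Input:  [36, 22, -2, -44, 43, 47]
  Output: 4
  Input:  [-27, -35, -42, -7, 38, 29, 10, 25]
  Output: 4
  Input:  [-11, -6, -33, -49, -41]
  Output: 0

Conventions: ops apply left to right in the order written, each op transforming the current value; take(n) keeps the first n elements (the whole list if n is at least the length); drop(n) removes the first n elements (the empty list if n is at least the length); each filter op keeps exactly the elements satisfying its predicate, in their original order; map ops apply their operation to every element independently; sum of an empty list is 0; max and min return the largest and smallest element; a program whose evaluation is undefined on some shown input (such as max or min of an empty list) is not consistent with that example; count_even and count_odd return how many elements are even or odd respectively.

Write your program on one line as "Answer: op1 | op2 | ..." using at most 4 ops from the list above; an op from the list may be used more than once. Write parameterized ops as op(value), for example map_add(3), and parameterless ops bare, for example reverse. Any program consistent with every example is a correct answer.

map_add(-4) | filter_gt(-2) | sort_asc | len

Check, running the answer program on each example:
  [13, -35, -22, -7, 38, 32, 7, -23, 17, -26] -> [9, -39, -26, -11, 34, 28, 3, -27, 13, -30] -> [9, 34, 28, 3, 13] -> [3, 9, 13, 28, 34] -> 5
  [-18, -16, -47] -> [-22, -20, -51] -> [] -> [] -> 0
  [36, 22, -2, -44, 43, 47] -> [32, 18, -6, -48, 39, 43] -> [32, 18, 39, 43] -> [18, 32, 39, 43] -> 4
  [-27, -35, -42, -7, 38, 29, 10, 25] -> [-31, -39, -46, -11, 34, 25, 6, 21] -> [34, 25, 6, 21] -> [6, 21, 25, 34] -> 4
  [-11, -6, -33, -49, -41] -> [-15, -10, -37, -53, -45] -> [] -> [] -> 0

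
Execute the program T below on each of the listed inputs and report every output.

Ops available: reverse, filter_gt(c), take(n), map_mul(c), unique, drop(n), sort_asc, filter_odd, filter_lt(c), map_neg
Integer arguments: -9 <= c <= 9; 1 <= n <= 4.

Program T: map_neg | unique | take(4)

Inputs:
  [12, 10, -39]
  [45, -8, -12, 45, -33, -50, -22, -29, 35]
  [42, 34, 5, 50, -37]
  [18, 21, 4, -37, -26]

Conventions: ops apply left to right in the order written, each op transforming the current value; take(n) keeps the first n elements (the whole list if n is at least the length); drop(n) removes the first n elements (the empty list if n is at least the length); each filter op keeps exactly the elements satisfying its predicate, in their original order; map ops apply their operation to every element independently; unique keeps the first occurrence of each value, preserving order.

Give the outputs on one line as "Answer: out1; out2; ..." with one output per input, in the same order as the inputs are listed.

Execution, op by op:
  [12, 10, -39] -> [-12, -10, 39] -> [-12, -10, 39] -> [-12, -10, 39]
  [45, -8, -12, 45, -33, -50, -22, -29, 35] -> [-45, 8, 12, -45, 33, 50, 22, 29, -35] -> [-45, 8, 12, 33, 50, 22, 29, -35] -> [-45, 8, 12, 33]
  [42, 34, 5, 50, -37] -> [-42, -34, -5, -50, 37] -> [-42, -34, -5, -50, 37] -> [-42, -34, -5, -50]
  [18, 21, 4, -37, -26] -> [-18, -21, -4, 37, 26] -> [-18, -21, -4, 37, 26] -> [-18, -21, -4, 37]

[-12, -10, 39]; [-45, 8, 12, 33]; [-42, -34, -5, -50]; [-18, -21, -4, 37]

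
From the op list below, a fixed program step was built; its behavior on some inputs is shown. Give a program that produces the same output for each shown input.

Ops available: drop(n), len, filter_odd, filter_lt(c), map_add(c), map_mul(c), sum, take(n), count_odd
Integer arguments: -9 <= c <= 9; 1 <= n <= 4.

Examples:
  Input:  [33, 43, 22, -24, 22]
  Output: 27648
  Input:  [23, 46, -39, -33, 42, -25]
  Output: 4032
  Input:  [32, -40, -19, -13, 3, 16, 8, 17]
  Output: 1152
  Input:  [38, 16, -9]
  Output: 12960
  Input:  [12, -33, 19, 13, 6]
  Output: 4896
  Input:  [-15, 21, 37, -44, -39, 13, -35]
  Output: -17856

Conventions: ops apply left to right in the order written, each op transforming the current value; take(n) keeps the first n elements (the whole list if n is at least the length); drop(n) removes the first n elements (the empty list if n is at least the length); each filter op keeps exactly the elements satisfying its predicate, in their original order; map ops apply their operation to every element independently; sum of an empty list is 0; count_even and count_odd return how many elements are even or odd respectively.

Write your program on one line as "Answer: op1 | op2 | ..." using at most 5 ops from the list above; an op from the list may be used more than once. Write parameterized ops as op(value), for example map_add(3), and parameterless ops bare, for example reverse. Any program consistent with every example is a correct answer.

map_mul(8) | map_mul(-6) | map_mul(-6) | sum

Check, running the answer program on each example:
  [33, 43, 22, -24, 22] -> [264, 344, 176, -192, 176] -> [-1584, -2064, -1056, 1152, -1056] -> [9504, 12384, 6336, -6912, 6336] -> 27648
  [23, 46, -39, -33, 42, -25] -> [184, 368, -312, -264, 336, -200] -> [-1104, -2208, 1872, 1584, -2016, 1200] -> [6624, 13248, -11232, -9504, 12096, -7200] -> 4032
  [32, -40, -19, -13, 3, 16, 8, 17] -> [256, -320, -152, -104, 24, 128, 64, 136] -> [-1536, 1920, 912, 624, -144, -768, -384, -816] -> [9216, -11520, -5472, -3744, 864, 4608, 2304, 4896] -> 1152
  [38, 16, -9] -> [304, 128, -72] -> [-1824, -768, 432] -> [10944, 4608, -2592] -> 12960
  [12, -33, 19, 13, 6] -> [96, -264, 152, 104, 48] -> [-576, 1584, -912, -624, -288] -> [3456, -9504, 5472, 3744, 1728] -> 4896
  [-15, 21, 37, -44, -39, 13, -35] -> [-120, 168, 296, -352, -312, 104, -280] -> [720, -1008, -1776, 2112, 1872, -624, 1680] -> [-4320, 6048, 10656, -12672, -11232, 3744, -10080] -> -17856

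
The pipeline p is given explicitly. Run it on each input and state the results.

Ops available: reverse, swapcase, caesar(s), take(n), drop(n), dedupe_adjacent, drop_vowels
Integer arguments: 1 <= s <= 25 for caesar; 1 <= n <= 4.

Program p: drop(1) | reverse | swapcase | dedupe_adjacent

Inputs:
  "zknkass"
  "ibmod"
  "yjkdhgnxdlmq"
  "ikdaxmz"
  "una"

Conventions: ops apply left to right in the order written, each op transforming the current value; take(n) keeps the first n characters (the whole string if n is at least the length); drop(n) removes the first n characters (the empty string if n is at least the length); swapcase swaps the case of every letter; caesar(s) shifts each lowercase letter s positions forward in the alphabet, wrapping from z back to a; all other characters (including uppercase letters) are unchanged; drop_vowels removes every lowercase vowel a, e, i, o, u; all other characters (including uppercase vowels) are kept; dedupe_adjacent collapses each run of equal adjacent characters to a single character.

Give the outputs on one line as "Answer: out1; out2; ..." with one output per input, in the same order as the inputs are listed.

Execution, op by op:
  "zknkass" -> "knkass" -> "ssaknk" -> "SSAKNK" -> "SAKNK"
  "ibmod" -> "bmod" -> "domb" -> "DOMB" -> "DOMB"
  "yjkdhgnxdlmq" -> "jkdhgnxdlmq" -> "qmldxnghdkj" -> "QMLDXNGHDKJ" -> "QMLDXNGHDKJ"
  "ikdaxmz" -> "kdaxmz" -> "zmxadk" -> "ZMXADK" -> "ZMXADK"
  "una" -> "na" -> "an" -> "AN" -> "AN"

"SAKNK"; "DOMB"; "QMLDXNGHDKJ"; "ZMXADK"; "AN"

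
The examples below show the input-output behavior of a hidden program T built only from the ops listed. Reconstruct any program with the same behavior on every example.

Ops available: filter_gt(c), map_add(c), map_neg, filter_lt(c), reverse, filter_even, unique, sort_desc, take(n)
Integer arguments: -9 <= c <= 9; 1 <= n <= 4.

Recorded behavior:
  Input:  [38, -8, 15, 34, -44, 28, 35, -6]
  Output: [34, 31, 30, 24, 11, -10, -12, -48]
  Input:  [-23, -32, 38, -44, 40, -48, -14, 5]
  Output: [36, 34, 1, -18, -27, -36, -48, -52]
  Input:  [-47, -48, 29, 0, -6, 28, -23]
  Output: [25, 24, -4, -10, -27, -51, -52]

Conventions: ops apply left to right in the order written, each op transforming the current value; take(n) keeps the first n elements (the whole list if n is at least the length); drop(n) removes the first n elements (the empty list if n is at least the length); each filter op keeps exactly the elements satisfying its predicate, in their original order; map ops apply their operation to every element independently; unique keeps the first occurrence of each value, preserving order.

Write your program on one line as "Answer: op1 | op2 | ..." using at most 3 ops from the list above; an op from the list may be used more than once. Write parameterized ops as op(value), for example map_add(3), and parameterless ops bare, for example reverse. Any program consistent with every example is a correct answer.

sort_desc | map_add(-5) | map_add(1)

Check, running the answer program on each example:
  [38, -8, 15, 34, -44, 28, 35, -6] -> [38, 35, 34, 28, 15, -6, -8, -44] -> [33, 30, 29, 23, 10, -11, -13, -49] -> [34, 31, 30, 24, 11, -10, -12, -48]
  [-23, -32, 38, -44, 40, -48, -14, 5] -> [40, 38, 5, -14, -23, -32, -44, -48] -> [35, 33, 0, -19, -28, -37, -49, -53] -> [36, 34, 1, -18, -27, -36, -48, -52]
  [-47, -48, 29, 0, -6, 28, -23] -> [29, 28, 0, -6, -23, -47, -48] -> [24, 23, -5, -11, -28, -52, -53] -> [25, 24, -4, -10, -27, -51, -52]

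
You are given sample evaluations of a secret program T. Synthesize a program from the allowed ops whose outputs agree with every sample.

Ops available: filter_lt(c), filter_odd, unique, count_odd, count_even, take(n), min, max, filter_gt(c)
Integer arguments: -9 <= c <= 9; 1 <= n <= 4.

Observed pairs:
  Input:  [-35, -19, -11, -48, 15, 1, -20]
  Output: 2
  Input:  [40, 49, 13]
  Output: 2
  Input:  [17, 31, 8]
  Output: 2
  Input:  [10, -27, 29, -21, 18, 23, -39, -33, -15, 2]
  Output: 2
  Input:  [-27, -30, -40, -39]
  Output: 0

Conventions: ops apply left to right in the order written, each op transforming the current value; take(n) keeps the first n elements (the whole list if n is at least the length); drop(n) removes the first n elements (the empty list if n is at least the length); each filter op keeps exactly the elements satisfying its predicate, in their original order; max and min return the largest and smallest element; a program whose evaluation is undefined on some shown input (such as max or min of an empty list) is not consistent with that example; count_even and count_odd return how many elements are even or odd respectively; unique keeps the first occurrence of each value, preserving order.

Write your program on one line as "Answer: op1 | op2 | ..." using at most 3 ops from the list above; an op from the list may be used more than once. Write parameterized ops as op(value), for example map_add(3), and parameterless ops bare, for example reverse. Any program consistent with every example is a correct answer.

filter_gt(-3) | count_odd

Check, running the answer program on each example:
  [-35, -19, -11, -48, 15, 1, -20] -> [15, 1] -> 2
  [40, 49, 13] -> [40, 49, 13] -> 2
  [17, 31, 8] -> [17, 31, 8] -> 2
  [10, -27, 29, -21, 18, 23, -39, -33, -15, 2] -> [10, 29, 18, 23, 2] -> 2
  [-27, -30, -40, -39] -> [] -> 0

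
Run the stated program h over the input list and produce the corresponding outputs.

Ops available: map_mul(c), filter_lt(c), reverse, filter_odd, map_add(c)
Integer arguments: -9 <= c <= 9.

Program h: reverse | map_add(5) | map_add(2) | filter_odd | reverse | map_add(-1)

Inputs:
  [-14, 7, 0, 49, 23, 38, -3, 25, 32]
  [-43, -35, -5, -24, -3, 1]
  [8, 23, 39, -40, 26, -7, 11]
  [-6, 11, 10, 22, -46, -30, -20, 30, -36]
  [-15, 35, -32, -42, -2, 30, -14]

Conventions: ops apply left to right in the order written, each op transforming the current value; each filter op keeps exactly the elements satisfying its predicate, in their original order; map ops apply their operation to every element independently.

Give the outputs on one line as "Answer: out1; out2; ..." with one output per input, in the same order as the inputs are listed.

[-8, 6, 44, 38]; [-18]; [14, -34, 32]; [0, 16, 28, -40, -24, -14, 36, -30]; [-26, -36, 4, 36, -8]

Execution, op by op:
  [-14, 7, 0, 49, 23, 38, -3, 25, 32] -> [32, 25, -3, 38, 23, 49, 0, 7, -14] -> [37, 30, 2, 43, 28, 54, 5, 12, -9] -> [39, 32, 4, 45, 30, 56, 7, 14, -7] -> [39, 45, 7, -7] -> [-7, 7, 45, 39] -> [-8, 6, 44, 38]
  [-43, -35, -5, -24, -3, 1] -> [1, -3, -24, -5, -35, -43] -> [6, 2, -19, 0, -30, -38] -> [8, 4, -17, 2, -28, -36] -> [-17] -> [-17] -> [-18]
  [8, 23, 39, -40, 26, -7, 11] -> [11, -7, 26, -40, 39, 23, 8] -> [16, -2, 31, -35, 44, 28, 13] -> [18, 0, 33, -33, 46, 30, 15] -> [33, -33, 15] -> [15, -33, 33] -> [14, -34, 32]
  [-6, 11, 10, 22, -46, -30, -20, 30, -36] -> [-36, 30, -20, -30, -46, 22, 10, 11, -6] -> [-31, 35, -15, -25, -41, 27, 15, 16, -1] -> [-29, 37, -13, -23, -39, 29, 17, 18, 1] -> [-29, 37, -13, -23, -39, 29, 17, 1] -> [1, 17, 29, -39, -23, -13, 37, -29] -> [0, 16, 28, -40, -24, -14, 36, -30]
  [-15, 35, -32, -42, -2, 30, -14] -> [-14, 30, -2, -42, -32, 35, -15] -> [-9, 35, 3, -37, -27, 40, -10] -> [-7, 37, 5, -35, -25, 42, -8] -> [-7, 37, 5, -35, -25] -> [-25, -35, 5, 37, -7] -> [-26, -36, 4, 36, -8]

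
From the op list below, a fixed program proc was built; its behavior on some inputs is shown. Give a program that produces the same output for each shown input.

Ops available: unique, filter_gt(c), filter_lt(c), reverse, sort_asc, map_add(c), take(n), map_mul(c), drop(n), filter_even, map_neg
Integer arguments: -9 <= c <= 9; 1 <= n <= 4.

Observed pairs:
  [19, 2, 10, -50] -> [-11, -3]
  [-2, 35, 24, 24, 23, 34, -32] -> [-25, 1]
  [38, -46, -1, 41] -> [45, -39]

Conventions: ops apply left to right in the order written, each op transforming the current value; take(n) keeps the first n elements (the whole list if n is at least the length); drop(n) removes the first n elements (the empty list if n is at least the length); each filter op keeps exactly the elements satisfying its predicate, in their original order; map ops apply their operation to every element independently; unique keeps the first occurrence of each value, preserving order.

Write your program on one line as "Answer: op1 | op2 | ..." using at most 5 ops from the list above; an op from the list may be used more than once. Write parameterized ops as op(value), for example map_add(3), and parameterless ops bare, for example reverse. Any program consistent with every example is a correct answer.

filter_even | take(2) | reverse | map_add(1) | map_neg

Check, running the answer program on each example:
  [19, 2, 10, -50] -> [2, 10, -50] -> [2, 10] -> [10, 2] -> [11, 3] -> [-11, -3]
  [-2, 35, 24, 24, 23, 34, -32] -> [-2, 24, 24, 34, -32] -> [-2, 24] -> [24, -2] -> [25, -1] -> [-25, 1]
  [38, -46, -1, 41] -> [38, -46] -> [38, -46] -> [-46, 38] -> [-45, 39] -> [45, -39]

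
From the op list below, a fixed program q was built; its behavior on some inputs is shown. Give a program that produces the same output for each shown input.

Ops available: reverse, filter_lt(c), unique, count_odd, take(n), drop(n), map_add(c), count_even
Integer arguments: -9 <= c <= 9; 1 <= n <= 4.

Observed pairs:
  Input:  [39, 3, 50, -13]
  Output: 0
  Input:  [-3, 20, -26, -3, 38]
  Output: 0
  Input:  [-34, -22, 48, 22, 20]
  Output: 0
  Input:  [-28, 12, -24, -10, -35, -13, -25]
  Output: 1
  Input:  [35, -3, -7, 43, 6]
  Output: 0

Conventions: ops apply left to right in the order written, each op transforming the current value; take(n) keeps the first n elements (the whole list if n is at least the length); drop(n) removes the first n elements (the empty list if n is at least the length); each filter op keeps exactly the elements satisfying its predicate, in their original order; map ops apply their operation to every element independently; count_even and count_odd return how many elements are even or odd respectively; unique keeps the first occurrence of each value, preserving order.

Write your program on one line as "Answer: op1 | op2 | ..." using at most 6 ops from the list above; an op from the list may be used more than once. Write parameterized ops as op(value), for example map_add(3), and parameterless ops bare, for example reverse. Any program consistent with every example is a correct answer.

filter_lt(-8) | reverse | drop(3) | take(1) | count_even

Check, running the answer program on each example:
  [39, 3, 50, -13] -> [-13] -> [-13] -> [] -> [] -> 0
  [-3, 20, -26, -3, 38] -> [-26] -> [-26] -> [] -> [] -> 0
  [-34, -22, 48, 22, 20] -> [-34, -22] -> [-22, -34] -> [] -> [] -> 0
  [-28, 12, -24, -10, -35, -13, -25] -> [-28, -24, -10, -35, -13, -25] -> [-25, -13, -35, -10, -24, -28] -> [-10, -24, -28] -> [-10] -> 1
  [35, -3, -7, 43, 6] -> [] -> [] -> [] -> [] -> 0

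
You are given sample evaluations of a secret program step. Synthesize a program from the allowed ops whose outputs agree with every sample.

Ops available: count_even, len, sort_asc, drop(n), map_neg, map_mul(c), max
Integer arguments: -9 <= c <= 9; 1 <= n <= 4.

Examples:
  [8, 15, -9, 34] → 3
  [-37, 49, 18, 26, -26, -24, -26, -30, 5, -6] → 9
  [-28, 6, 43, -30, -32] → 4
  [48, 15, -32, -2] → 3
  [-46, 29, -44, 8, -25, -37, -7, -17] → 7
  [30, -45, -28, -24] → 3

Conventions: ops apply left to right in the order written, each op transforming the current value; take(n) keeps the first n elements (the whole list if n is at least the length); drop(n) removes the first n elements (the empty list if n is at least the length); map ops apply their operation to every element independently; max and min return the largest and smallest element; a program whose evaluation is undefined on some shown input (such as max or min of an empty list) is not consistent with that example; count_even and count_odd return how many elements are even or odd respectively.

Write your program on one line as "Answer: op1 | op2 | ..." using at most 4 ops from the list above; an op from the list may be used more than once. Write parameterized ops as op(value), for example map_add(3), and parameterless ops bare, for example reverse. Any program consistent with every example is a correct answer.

drop(1) | map_mul(-2) | map_mul(-1) | len

Check, running the answer program on each example:
  [8, 15, -9, 34] -> [15, -9, 34] -> [-30, 18, -68] -> [30, -18, 68] -> 3
  [-37, 49, 18, 26, -26, -24, -26, -30, 5, -6] -> [49, 18, 26, -26, -24, -26, -30, 5, -6] -> [-98, -36, -52, 52, 48, 52, 60, -10, 12] -> [98, 36, 52, -52, -48, -52, -60, 10, -12] -> 9
  [-28, 6, 43, -30, -32] -> [6, 43, -30, -32] -> [-12, -86, 60, 64] -> [12, 86, -60, -64] -> 4
  [48, 15, -32, -2] -> [15, -32, -2] -> [-30, 64, 4] -> [30, -64, -4] -> 3
  [-46, 29, -44, 8, -25, -37, -7, -17] -> [29, -44, 8, -25, -37, -7, -17] -> [-58, 88, -16, 50, 74, 14, 34] -> [58, -88, 16, -50, -74, -14, -34] -> 7
  [30, -45, -28, -24] -> [-45, -28, -24] -> [90, 56, 48] -> [-90, -56, -48] -> 3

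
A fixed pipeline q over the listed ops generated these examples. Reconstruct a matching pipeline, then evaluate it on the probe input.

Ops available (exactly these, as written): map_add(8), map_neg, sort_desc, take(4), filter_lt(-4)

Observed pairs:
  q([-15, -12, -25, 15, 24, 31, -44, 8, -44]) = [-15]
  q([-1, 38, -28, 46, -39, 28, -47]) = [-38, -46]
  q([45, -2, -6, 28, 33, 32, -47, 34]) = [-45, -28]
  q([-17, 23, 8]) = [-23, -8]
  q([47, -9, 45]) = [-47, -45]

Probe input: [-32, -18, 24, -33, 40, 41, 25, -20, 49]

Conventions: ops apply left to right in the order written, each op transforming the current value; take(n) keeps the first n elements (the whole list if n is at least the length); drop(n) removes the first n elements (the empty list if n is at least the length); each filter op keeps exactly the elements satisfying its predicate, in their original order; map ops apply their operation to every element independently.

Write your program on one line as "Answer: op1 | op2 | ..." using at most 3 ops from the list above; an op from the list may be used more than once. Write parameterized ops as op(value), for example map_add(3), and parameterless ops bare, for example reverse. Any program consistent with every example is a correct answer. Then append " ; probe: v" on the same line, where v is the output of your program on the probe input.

take(4) | map_neg | filter_lt(-4) ; probe: [-24]

Check, running the answer program on each example:
  [-15, -12, -25, 15, 24, 31, -44, 8, -44] -> [-15, -12, -25, 15] -> [15, 12, 25, -15] -> [-15]
  [-1, 38, -28, 46, -39, 28, -47] -> [-1, 38, -28, 46] -> [1, -38, 28, -46] -> [-38, -46]
  [45, -2, -6, 28, 33, 32, -47, 34] -> [45, -2, -6, 28] -> [-45, 2, 6, -28] -> [-45, -28]
  [-17, 23, 8] -> [-17, 23, 8] -> [17, -23, -8] -> [-23, -8]
  [47, -9, 45] -> [47, -9, 45] -> [-47, 9, -45] -> [-47, -45]
  probe: [-32, -18, 24, -33, 40, 41, 25, -20, 49] -> [-32, -18, 24, -33] -> [32, 18, -24, 33] -> [-24]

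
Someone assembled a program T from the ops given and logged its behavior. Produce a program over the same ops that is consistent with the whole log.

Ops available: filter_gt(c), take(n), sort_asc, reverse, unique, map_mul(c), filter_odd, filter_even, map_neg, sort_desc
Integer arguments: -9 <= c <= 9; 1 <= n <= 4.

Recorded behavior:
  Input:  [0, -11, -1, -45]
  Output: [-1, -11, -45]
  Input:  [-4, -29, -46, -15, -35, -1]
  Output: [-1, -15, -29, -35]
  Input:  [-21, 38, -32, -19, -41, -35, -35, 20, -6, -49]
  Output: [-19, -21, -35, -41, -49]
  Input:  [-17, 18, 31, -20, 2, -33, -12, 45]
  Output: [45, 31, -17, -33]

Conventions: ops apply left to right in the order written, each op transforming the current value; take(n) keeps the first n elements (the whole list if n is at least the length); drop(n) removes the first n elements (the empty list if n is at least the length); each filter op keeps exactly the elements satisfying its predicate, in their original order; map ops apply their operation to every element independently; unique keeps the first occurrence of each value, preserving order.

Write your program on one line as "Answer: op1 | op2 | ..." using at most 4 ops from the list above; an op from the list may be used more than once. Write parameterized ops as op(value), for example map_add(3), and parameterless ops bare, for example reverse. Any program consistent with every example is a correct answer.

reverse | unique | sort_desc | filter_odd

Check, running the answer program on each example:
  [0, -11, -1, -45] -> [-45, -1, -11, 0] -> [-45, -1, -11, 0] -> [0, -1, -11, -45] -> [-1, -11, -45]
  [-4, -29, -46, -15, -35, -1] -> [-1, -35, -15, -46, -29, -4] -> [-1, -35, -15, -46, -29, -4] -> [-1, -4, -15, -29, -35, -46] -> [-1, -15, -29, -35]
  [-21, 38, -32, -19, -41, -35, -35, 20, -6, -49] -> [-49, -6, 20, -35, -35, -41, -19, -32, 38, -21] -> [-49, -6, 20, -35, -41, -19, -32, 38, -21] -> [38, 20, -6, -19, -21, -32, -35, -41, -49] -> [-19, -21, -35, -41, -49]
  [-17, 18, 31, -20, 2, -33, -12, 45] -> [45, -12, -33, 2, -20, 31, 18, -17] -> [45, -12, -33, 2, -20, 31, 18, -17] -> [45, 31, 18, 2, -12, -17, -20, -33] -> [45, 31, -17, -33]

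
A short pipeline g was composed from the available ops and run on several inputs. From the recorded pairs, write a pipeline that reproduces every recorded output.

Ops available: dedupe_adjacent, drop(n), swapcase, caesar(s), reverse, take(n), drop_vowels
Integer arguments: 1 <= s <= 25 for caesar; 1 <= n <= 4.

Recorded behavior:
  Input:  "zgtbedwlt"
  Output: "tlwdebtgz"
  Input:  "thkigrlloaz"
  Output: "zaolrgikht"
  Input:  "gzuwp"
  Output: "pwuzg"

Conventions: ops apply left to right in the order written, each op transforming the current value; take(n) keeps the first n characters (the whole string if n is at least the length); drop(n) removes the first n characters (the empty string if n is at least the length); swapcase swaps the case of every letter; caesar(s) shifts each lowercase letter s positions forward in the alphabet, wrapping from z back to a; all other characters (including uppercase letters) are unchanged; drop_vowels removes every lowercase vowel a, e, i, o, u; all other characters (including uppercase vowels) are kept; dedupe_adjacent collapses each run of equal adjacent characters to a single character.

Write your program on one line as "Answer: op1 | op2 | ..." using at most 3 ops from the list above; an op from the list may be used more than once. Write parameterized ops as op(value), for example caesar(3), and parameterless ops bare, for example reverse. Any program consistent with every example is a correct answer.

reverse | dedupe_adjacent

Check, running the answer program on each example:
  "zgtbedwlt" -> "tlwdebtgz" -> "tlwdebtgz"
  "thkigrlloaz" -> "zaollrgikht" -> "zaolrgikht"
  "gzuwp" -> "pwuzg" -> "pwuzg"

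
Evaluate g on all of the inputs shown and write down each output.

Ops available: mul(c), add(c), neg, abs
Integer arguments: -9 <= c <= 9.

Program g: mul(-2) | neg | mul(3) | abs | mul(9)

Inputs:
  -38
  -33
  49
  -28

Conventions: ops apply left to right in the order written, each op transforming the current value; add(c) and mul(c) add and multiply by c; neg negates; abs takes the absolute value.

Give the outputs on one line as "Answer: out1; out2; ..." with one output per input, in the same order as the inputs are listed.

Execution, op by op:
  -38 -> 76 -> -76 -> -228 -> 228 -> 2052
  -33 -> 66 -> -66 -> -198 -> 198 -> 1782
  49 -> -98 -> 98 -> 294 -> 294 -> 2646
  -28 -> 56 -> -56 -> -168 -> 168 -> 1512

2052; 1782; 2646; 1512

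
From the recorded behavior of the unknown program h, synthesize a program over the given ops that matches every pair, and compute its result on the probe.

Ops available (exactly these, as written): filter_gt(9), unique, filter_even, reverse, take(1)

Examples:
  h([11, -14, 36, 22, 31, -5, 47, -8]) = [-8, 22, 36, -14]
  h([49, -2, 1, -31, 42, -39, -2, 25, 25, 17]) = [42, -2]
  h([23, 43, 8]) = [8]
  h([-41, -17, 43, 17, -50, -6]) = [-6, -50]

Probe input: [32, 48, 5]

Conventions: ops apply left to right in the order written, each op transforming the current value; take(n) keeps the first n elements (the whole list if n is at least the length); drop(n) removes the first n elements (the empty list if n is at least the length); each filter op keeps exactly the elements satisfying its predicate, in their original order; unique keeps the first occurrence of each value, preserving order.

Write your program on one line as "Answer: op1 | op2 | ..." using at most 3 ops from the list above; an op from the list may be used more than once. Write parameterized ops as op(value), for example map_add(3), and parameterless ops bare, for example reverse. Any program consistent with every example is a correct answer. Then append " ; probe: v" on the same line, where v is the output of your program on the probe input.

unique | reverse | filter_even ; probe: [48, 32]

Check, running the answer program on each example:
  [11, -14, 36, 22, 31, -5, 47, -8] -> [11, -14, 36, 22, 31, -5, 47, -8] -> [-8, 47, -5, 31, 22, 36, -14, 11] -> [-8, 22, 36, -14]
  [49, -2, 1, -31, 42, -39, -2, 25, 25, 17] -> [49, -2, 1, -31, 42, -39, 25, 17] -> [17, 25, -39, 42, -31, 1, -2, 49] -> [42, -2]
  [23, 43, 8] -> [23, 43, 8] -> [8, 43, 23] -> [8]
  [-41, -17, 43, 17, -50, -6] -> [-41, -17, 43, 17, -50, -6] -> [-6, -50, 17, 43, -17, -41] -> [-6, -50]
  probe: [32, 48, 5] -> [32, 48, 5] -> [5, 48, 32] -> [48, 32]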